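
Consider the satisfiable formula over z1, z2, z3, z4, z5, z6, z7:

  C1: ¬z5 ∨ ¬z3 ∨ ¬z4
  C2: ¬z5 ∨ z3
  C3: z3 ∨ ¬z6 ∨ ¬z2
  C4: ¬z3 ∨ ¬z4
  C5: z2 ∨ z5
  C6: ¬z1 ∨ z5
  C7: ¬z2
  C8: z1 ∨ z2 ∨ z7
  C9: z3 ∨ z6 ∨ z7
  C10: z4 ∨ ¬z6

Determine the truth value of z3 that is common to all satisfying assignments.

Suppose z3 = False.
(¬z5) alone gives z5 = False.
(z2) alone gives z2 = True.
That conflicts with the unit clause (¬z2).
So every satisfying assignment has z3 = True.

True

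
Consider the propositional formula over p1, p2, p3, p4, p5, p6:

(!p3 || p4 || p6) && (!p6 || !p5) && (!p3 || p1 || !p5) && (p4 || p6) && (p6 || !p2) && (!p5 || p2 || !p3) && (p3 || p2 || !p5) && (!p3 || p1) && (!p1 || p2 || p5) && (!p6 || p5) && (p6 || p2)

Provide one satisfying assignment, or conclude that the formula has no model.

UNSATISFIABLE

Branch on p6: set p6 = false.
Unit clause (p4) forces p4 = true.
Unit clause (!p2) forces p2 = false.
That conflicts with the unit clause (p2).
So p6 must be the other value — set p6 = true.
Unit clause (!p5) forces p5 = false.
That conflicts with the unit clause (p5).
Both values of p6 lead to a conflict.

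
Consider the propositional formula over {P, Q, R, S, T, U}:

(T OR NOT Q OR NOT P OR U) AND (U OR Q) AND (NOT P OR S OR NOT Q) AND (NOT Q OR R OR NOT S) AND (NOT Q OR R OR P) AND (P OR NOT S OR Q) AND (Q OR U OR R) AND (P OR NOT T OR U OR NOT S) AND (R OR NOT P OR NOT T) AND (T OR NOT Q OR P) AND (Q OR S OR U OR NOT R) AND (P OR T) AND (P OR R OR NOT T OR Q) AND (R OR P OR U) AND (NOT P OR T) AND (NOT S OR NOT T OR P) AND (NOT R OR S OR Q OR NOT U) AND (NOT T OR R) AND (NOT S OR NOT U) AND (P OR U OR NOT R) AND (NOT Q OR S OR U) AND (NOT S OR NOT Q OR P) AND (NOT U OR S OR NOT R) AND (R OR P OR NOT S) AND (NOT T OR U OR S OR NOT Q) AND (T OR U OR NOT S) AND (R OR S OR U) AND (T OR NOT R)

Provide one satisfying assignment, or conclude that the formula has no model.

Suppose U = false.
From the singleton clause (Q), Q = true.
From the singleton clause (S), S = true.
From the singleton clause (R), R = true.
From the singleton clause (P), P = true.
From the singleton clause (T), T = true.
Every clause now holds.

P=true, Q=true, R=true, S=true, T=true, U=false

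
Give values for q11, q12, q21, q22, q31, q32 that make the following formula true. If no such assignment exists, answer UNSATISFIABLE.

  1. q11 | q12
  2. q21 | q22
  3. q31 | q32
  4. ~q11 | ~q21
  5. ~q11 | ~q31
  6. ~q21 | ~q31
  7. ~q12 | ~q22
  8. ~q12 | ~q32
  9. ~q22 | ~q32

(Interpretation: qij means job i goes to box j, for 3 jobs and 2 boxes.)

Case q11 = 1:
Unit clause (~q21) forces q21 = 0.
Unit clause (q22) forces q22 = 1.
Unit clause (~q31) forces q31 = 0.
Unit clause (q32) forces q32 = 1.
That conflicts with the unit clause (~q32).
Backtrack on q11: now try q11 = 0.
Unit clause (q12) forces q12 = 1.
Unit clause (~q22) forces q22 = 0.
Unit clause (q21) forces q21 = 1.
Unit clause (~q31) forces q31 = 0.
Unit clause (q32) forces q32 = 1.
That conflicts with the unit clause (~q32).
Both values of q11 lead to a conflict.

UNSATISFIABLE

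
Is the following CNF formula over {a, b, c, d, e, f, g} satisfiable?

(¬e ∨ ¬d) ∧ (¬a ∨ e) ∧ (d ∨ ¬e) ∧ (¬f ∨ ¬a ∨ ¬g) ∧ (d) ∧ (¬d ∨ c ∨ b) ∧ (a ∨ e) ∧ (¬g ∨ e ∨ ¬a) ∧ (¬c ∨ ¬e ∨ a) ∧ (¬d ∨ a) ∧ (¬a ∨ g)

The clause (d) is unit, so d = True.
The clause (¬e) is unit, so e = False.
The clause (¬a) is unit, so a = False.
Now (a) is unsatisfied and unit — conflict.
No assignment satisfies every clause.

No, unsatisfiable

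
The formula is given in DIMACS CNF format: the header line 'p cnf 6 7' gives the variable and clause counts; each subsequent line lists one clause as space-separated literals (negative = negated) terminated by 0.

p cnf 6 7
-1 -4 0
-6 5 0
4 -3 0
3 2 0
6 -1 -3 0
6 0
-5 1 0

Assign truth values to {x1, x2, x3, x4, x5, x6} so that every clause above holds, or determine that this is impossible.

The clause (x6) is unit, so x6 = True.
The clause (x5) is unit, so x5 = True.
The clause (x1) is unit, so x1 = True.
The clause (¬x4) is unit, so x4 = False.
The clause (¬x3) is unit, so x3 = False.
The clause (x2) is unit, so x2 = True.
All clauses are satisfied.

x1: True,  x2: True,  x3: False,  x4: False,  x5: True,  x6: True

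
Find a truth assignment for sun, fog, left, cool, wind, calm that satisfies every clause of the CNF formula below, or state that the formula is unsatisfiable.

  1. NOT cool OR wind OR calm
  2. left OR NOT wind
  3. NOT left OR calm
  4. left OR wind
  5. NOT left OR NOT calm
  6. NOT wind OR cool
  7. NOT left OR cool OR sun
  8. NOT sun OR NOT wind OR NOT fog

UNSATISFIABLE

Branch on left: set left = true.
(calm) alone gives calm = true.
Now (NOT calm) is unsatisfied and unit — conflict.
Undo left and try left = false.
(NOT wind) alone gives wind = false.
Now (wind) is unsatisfied and unit — conflict.
Either choice for left ends in contradiction.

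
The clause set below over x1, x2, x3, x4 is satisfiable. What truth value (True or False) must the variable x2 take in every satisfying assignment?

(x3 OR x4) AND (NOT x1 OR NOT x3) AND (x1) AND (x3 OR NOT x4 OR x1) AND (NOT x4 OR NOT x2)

False

Suppose x2 = true.
From the singleton clause (x1), x1 = true.
From the singleton clause (NOT x3), x3 = false.
From the singleton clause (x4), x4 = true.
Now (NOT x4) is unsatisfied and unit — conflict.
So every satisfying assignment has x2 = False.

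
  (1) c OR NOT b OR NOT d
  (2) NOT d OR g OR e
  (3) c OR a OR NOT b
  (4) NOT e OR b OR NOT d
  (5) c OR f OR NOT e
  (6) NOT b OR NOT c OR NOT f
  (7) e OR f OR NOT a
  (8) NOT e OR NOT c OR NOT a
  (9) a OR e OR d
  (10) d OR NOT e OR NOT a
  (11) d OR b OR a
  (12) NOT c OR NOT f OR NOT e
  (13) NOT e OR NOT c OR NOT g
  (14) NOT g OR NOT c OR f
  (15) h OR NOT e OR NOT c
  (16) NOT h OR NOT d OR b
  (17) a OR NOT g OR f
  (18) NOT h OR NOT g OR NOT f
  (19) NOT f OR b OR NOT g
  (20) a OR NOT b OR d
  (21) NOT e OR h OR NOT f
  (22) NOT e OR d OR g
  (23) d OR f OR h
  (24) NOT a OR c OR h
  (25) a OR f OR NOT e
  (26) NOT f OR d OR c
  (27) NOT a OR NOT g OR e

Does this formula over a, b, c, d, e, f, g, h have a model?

Yes

Suppose c = true.
Suppose b = false.
Suppose e = false.
Suppose d = false.
From the singleton clause (a), a = true.
From the singleton clause (f), f = true.
From the singleton clause (NOT g), g = false.
Every clause is now satisfied; h is unconstrained.
A satisfying assignment: a ↦ true, b ↦ false, c ↦ true, d ↦ false, e ↦ false, f ↦ true, g ↦ false, h ↦ true.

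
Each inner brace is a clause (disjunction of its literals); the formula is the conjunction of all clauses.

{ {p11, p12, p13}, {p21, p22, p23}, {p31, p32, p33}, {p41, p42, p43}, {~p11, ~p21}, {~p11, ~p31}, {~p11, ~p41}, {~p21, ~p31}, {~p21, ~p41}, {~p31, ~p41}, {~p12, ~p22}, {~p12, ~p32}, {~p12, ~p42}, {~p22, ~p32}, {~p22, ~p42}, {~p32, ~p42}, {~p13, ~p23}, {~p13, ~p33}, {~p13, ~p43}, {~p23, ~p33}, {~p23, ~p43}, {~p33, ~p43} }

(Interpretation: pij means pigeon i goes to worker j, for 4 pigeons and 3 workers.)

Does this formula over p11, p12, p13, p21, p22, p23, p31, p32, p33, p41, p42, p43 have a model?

Case p11 = 0:
Case p12 = 1:
The clause (~p22) is unit, so p22 = 0.
The clause (~p32) is unit, so p32 = 0.
The clause (~p42) is unit, so p42 = 0.
Case p21 = 1:
The clause (~p31) is unit, so p31 = 0.
The clause (p33) is unit, so p33 = 1.
The clause (~p41) is unit, so p41 = 0.
The clause (p43) is unit, so p43 = 1.
But (~p43) is also a unit clause — contradiction.
Backtrack on p21: now try p21 = 0.
The clause (p23) is unit, so p23 = 1.
The clause (~p13) is unit, so p13 = 0.
The clause (~p33) is unit, so p33 = 0.
The clause (p31) is unit, so p31 = 1.
The clause (~p41) is unit, so p41 = 0.
The clause (p43) is unit, so p43 = 1.
But (~p43) is also a unit clause — contradiction.
Both values of p21 lead to a conflict.
Backtrack on p12: now try p12 = 0.
The clause (p13) is unit, so p13 = 1.
The clause (~p23) is unit, so p23 = 0.
The clause (~p33) is unit, so p33 = 0.
The clause (~p43) is unit, so p43 = 0.
Case p21 = 1:
The clause (~p31) is unit, so p31 = 0.
The clause (p32) is unit, so p32 = 1.
The clause (~p41) is unit, so p41 = 0.
The clause (p42) is unit, so p42 = 1.
But (~p42) is also a unit clause — contradiction.
Backtrack on p21: now try p21 = 0.
The clause (p22) is unit, so p22 = 1.
The clause (~p32) is unit, so p32 = 0.
The clause (p31) is unit, so p31 = 1.
The clause (~p41) is unit, so p41 = 0.
The clause (p42) is unit, so p42 = 1.
But (~p42) is also a unit clause — contradiction.
Both values of p21 lead to a conflict.
Both values of p12 lead to a conflict.
Backtrack on p11: now try p11 = 1.
The clause (~p21) is unit, so p21 = 0.
The clause (~p31) is unit, so p31 = 0.
The clause (~p41) is unit, so p41 = 0.
Case p22 = 1:
The clause (~p12) is unit, so p12 = 0.
The clause (~p32) is unit, so p32 = 0.
The clause (p33) is unit, so p33 = 1.
The clause (~p42) is unit, so p42 = 0.
The clause (p43) is unit, so p43 = 1.
But (~p43) is also a unit clause — contradiction.
Backtrack on p22: now try p22 = 0.
The clause (p23) is unit, so p23 = 1.
The clause (~p13) is unit, so p13 = 0.
The clause (~p33) is unit, so p33 = 0.
The clause (p32) is unit, so p32 = 1.
The clause (~p12) is unit, so p12 = 0.
The clause (~p42) is unit, so p42 = 0.
The clause (p43) is unit, so p43 = 1.
But (~p43) is also a unit clause — contradiction.
Both values of p22 lead to a conflict.
Both values of p11 lead to a conflict.
No assignment satisfies every clause.

No, unsatisfiable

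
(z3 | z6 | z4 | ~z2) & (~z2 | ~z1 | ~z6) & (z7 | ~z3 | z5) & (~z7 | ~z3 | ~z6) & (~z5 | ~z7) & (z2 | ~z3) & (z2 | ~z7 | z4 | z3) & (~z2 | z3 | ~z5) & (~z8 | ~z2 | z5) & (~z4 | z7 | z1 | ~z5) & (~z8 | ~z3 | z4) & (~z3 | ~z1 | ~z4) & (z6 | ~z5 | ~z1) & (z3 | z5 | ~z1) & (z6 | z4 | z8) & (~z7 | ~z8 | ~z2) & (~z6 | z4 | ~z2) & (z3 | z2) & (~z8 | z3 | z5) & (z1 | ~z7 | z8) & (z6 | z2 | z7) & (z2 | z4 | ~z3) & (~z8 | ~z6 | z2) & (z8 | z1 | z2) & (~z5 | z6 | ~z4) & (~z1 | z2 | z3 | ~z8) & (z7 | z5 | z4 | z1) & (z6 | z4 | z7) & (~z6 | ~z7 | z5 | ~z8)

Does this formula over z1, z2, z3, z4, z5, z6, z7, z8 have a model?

Yes

Suppose z5 = 0.
Suppose z7 = 0.
Unit clause (~z3) forces z3 = 0.
Unit clause (~z1) forces z1 = 0.
Unit clause (z2) forces z2 = 1.
Unit clause (~z8) forces z8 = 0.
Unit clause (z4) forces z4 = 1.
No clause remains; z6 is free.
A satisfying assignment: z1 ↦ 0; z2 ↦ 1; z3 ↦ 0; z4 ↦ 1; z5 ↦ 0; z6 ↦ 0; z7 ↦ 0; z8 ↦ 0.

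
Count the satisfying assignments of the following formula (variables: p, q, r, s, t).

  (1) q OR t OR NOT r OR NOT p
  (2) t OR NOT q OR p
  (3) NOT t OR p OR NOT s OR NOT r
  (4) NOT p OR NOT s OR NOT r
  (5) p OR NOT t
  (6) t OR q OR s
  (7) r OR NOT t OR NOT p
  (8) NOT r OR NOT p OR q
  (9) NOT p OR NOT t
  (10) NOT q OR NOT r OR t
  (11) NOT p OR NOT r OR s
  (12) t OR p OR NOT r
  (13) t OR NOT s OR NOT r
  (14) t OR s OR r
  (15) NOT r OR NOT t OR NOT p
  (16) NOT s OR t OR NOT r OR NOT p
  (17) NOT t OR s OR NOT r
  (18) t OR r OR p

There are 2^5 = 32 truth assignments over (p, q, r, s, t).
Split on s. With s = true, the clauses containing s are satisfied and NOT s drops from the rest; 2 of the 2^4 = 16 assignments to the other variables satisfy what remains.
With s = false, by the same count on the reduced clause set, 0 assignments work.
(One model: p=T, q=F, r=F, s=T, t=F.)
Total: 2 + 0 = 2.

2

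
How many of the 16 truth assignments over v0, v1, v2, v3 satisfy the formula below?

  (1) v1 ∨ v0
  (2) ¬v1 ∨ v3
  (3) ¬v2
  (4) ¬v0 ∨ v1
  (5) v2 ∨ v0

1

There are 2^4 = 16 truth assignments over (v0, v1, v2, v3).
Check each against the 5 clauses (columns in the order v0, v1, v2, v3):
  F F F F  ✗ fails (v1 ∨ v0)
  F F F T  ✗ fails (v1 ∨ v0)
  F F T F  ✗ fails (v1 ∨ v0)
  F F T T  ✗ fails (v1 ∨ v0)
  F T F F  ✗ fails (¬v1 ∨ v3)
  F T F T  ✗ fails (v2 ∨ v0)
  F T T F  ✗ fails (¬v1 ∨ v3)
  F T T T  ✗ fails (¬v2)
  T F F F  ✗ fails (¬v0 ∨ v1)
  T F F T  ✗ fails (¬v0 ∨ v1)
  T F T F  ✗ fails (¬v2)
  T F T T  ✗ fails (¬v2)
  T T F F  ✗ fails (¬v1 ∨ v3)
  T T F T  ✓ satisfies all
  T T T F  ✗ fails (¬v1 ∨ v3)
  T T T T  ✗ fails (¬v2)
1 of the 16 rows is a model.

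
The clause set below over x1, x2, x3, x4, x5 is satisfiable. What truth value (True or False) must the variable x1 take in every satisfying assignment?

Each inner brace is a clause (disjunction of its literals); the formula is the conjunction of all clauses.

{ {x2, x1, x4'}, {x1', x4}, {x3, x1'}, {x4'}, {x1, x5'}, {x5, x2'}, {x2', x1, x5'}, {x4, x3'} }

False

Suppose x1 = 1.
Unit clause (x4) forces x4 = 1.
Now (x4') is unsatisfied and unit — conflict.
So every satisfying assignment has x1 = False.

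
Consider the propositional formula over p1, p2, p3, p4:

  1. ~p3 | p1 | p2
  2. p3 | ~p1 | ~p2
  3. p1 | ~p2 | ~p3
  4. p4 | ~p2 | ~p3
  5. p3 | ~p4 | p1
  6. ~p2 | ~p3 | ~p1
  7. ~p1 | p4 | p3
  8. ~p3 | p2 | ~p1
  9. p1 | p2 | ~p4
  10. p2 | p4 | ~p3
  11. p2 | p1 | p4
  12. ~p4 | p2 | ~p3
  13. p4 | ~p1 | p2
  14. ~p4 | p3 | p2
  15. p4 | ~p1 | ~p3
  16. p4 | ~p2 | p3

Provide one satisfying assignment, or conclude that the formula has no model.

Case p3 = 0:
Case p1 = 0:
Unit clause (~p4) forces p4 = 0.
Unit clause (p2) forces p2 = 1.
That conflicts with the unit clause (~p2).
So p1 must be the other value — set p1 = 1.
Unit clause (~p2) forces p2 = 0.
Unit clause (p4) forces p4 = 1.
That conflicts with the unit clause (~p4).
Neither p1 = 1 nor p1 = 0 works.
So p3 must be the other value — set p3 = 1.
Case p1 = 1:
Unit clause (~p2) forces p2 = 0.
That conflicts with the unit clause (p2).
So p1 must be the other value — set p1 = 0.
Unit clause (p2) forces p2 = 1.
That conflicts with the unit clause (~p2).
Neither p1 = 1 nor p1 = 0 works.
Neither p3 = 1 nor p3 = 0 works.

UNSATISFIABLE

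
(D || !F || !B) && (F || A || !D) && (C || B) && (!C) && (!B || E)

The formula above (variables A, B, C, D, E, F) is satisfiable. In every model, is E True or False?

Suppose E = false.
From the singleton clause (!C), C = false.
From the singleton clause (B), B = true.
Now (!B) is unsatisfied and unit — conflict.
So every satisfying assignment has E = True.

True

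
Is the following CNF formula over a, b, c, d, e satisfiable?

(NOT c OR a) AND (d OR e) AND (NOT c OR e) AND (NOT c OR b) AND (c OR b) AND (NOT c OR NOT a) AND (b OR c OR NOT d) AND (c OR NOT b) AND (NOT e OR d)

Case c = false:
Unit clause (b) forces b = true.
That conflicts with the unit clause (NOT b).
So c must be the other value — set c = true.
Unit clause (a) forces a = true.
That conflicts with the unit clause (NOT a).
Either choice for c ends in contradiction.
No assignment satisfies every clause.

Unsatisfiable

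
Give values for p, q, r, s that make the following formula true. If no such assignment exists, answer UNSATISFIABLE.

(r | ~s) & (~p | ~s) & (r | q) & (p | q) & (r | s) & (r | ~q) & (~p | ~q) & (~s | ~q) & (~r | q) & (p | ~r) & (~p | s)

Suppose r = 1.
(q) alone gives q = 1.
(~p) alone gives p = 0.
Now (p) is unsatisfied and unit — conflict.
That branch fails; take r = 0 instead.
(~s) alone gives s = 0.
Now (s) is unsatisfied and unit — conflict.
Both values of r lead to a conflict.

UNSATISFIABLE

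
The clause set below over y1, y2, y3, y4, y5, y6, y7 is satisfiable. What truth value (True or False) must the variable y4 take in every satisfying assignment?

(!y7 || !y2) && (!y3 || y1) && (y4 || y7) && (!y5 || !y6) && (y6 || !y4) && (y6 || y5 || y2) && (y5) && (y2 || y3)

False

Suppose y4 = true.
From the singleton clause (y6), y6 = true.
From the singleton clause (!y5), y5 = false.
That conflicts with the unit clause (y5).
So every satisfying assignment has y4 = False.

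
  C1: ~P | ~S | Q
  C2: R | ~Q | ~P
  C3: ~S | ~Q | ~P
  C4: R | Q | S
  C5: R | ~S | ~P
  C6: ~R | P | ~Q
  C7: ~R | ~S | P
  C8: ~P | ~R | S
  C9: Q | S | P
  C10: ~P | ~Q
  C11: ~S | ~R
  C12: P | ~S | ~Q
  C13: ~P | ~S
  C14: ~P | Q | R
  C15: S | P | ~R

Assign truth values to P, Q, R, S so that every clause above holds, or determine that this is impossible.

Try P = 0.
Try R = 0.
Try Q = 0.
Unit clause (S) forces S = 1.
All clauses are satisfied.

P ↦ 0, Q ↦ 0, R ↦ 0, S ↦ 1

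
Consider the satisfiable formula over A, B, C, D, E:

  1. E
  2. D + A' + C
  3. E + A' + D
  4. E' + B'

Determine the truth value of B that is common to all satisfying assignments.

False

Suppose B = 1.
The clause (E) is unit, so E = 1.
That conflicts with the unit clause (E').
So every satisfying assignment has B = False.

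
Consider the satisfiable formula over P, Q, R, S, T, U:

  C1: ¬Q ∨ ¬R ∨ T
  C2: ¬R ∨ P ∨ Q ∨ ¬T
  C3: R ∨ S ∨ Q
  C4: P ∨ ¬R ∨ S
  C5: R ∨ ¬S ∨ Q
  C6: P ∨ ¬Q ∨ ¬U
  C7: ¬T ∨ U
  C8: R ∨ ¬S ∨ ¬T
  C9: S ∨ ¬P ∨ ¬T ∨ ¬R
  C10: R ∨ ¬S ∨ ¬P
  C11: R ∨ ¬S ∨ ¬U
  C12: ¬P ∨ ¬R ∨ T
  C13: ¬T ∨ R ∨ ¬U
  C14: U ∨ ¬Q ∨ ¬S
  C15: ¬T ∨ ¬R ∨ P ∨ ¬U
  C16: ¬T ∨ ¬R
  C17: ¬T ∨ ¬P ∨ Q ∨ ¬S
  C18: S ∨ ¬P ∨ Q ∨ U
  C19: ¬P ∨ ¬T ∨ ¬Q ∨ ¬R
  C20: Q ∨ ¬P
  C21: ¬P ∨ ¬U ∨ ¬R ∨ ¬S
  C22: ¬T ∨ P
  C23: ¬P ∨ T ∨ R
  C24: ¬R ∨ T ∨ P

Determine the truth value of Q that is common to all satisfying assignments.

Suppose Q = False.
From the singleton clause (¬P), P = False.
From the singleton clause (¬T), T = False.
From the singleton clause (¬R), R = False.
From the singleton clause (S), S = True.
That conflicts with the unit clause (¬S).
So every satisfying assignment has Q = True.

True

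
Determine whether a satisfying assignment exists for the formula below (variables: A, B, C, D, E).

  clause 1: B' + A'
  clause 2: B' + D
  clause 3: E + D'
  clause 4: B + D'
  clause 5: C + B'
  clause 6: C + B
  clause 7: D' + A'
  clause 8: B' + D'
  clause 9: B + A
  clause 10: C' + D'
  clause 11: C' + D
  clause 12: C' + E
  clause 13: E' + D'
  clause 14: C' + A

Case B = 0:
The clause (D') is unit, so D = 0.
The clause (C) is unit, so C = 1.
That conflicts with the unit clause (C').
That branch fails; take B = 1 instead.
The clause (A') is unit, so A = 0.
The clause (D) is unit, so D = 1.
That conflicts with the unit clause (D').
Either choice for B ends in contradiction.
No assignment satisfies every clause.

No, unsatisfiable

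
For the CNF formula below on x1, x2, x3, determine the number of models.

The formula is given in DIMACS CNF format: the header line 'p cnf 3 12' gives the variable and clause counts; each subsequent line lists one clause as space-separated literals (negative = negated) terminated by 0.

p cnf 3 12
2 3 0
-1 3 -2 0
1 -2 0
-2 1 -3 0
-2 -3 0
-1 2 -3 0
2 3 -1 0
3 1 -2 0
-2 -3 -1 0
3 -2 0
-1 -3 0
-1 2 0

There are 2^3 = 8 truth assignments over (x1, x2, x3).
Check each against the 12 clauses (columns in the order x1, x2, x3):
  F F F  ✗ fails (x2 ∨ x3)
  F F T  ✓ satisfies all
  F T F  ✗ fails (x1 ∨ ¬x2)
  F T T  ✗ fails (x1 ∨ ¬x2)
  T F F  ✗ fails (x2 ∨ x3)
  T F T  ✗ fails (¬x1 ∨ x2 ∨ ¬x3)
  T T F  ✗ fails (¬x1 ∨ x3 ∨ ¬x2)
  T T T  ✗ fails (¬x2 ∨ ¬x3)
1 of the 8 rows is a model.

1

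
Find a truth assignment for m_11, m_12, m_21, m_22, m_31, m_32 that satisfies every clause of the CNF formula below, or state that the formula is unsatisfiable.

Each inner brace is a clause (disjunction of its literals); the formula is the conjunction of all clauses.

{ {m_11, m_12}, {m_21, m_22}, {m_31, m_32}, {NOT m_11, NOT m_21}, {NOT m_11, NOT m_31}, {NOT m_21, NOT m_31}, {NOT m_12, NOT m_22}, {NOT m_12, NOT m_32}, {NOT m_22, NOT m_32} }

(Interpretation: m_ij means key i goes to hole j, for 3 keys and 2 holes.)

Branch on m_11: set m_11 = true.
From the singleton clause (NOT m_21), m_21 = false.
From the singleton clause (m_22), m_22 = true.
From the singleton clause (NOT m_31), m_31 = false.
From the singleton clause (m_32), m_32 = true.
But (NOT m_32) is also a unit clause — contradiction.
Backtrack on m_11: now try m_11 = false.
From the singleton clause (m_12), m_12 = true.
From the singleton clause (NOT m_22), m_22 = false.
From the singleton clause (m_21), m_21 = true.
From the singleton clause (NOT m_31), m_31 = false.
From the singleton clause (m_32), m_32 = true.
But (NOT m_32) is also a unit clause — contradiction.
Either choice for m_11 ends in contradiction.

UNSATISFIABLE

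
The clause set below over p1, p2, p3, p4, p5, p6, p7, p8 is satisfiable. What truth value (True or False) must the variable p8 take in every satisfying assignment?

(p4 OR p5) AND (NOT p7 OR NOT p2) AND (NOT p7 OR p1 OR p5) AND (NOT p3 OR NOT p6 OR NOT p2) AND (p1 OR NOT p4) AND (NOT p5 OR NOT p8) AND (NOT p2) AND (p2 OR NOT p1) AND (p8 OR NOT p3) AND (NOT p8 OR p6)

Suppose p8 = true.
(NOT p5) alone gives p5 = false.
(p4) alone gives p4 = true.
(p1) alone gives p1 = true.
(NOT p2) alone gives p2 = false.
But (p2) is also a unit clause — contradiction.
So every satisfying assignment has p8 = False.

False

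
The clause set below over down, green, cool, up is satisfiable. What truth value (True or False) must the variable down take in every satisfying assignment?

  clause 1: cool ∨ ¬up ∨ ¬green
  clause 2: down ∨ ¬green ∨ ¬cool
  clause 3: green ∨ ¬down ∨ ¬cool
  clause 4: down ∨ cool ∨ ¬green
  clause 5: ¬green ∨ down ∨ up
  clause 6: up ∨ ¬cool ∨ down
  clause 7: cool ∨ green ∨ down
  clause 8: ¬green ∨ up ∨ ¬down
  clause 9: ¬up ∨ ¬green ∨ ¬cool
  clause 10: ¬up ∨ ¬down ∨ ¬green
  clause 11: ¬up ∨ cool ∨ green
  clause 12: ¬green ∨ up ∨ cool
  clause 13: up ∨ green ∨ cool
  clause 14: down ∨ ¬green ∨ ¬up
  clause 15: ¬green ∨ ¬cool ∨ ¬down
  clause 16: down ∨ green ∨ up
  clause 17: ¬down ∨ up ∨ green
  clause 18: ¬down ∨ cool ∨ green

False

Suppose down = True.
Suppose green = True.
The clause (up) is unit, so up = True.
That conflicts with the unit clause (¬up).
Undo green and try green = False.
The clause (¬cool) is unit, so cool = False.
That conflicts with the unit clause (cool).
Neither green = True nor green = False works.
So every satisfying assignment has down = False.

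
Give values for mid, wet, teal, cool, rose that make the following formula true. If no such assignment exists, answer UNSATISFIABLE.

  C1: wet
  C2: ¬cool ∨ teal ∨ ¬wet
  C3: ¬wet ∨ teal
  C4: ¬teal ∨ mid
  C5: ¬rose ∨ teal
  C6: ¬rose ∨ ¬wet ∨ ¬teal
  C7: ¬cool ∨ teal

From the singleton clause (wet), wet = True.
From the singleton clause (teal), teal = True.
From the singleton clause (mid), mid = True.
From the singleton clause (¬rose), rose = False.
All clauses hold; cool can take either value.

mid ↦ True, wet ↦ True, teal ↦ True, cool ↦ False, rose ↦ False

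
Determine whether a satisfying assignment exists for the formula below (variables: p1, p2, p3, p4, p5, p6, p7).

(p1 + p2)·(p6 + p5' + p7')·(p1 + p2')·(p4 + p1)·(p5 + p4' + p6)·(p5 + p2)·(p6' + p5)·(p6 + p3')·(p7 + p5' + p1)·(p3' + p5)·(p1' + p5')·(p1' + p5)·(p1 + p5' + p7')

Suppose p1 = 1.
Unit clause (p5') forces p5 = 0.
But (p5) is also a unit clause — contradiction.
So p1 must be the other value — set p1 = 0.
Unit clause (p2) forces p2 = 1.
But (p2') is also a unit clause — contradiction.
Both values of p1 lead to a conflict.
No assignment satisfies every clause.

No, unsatisfiable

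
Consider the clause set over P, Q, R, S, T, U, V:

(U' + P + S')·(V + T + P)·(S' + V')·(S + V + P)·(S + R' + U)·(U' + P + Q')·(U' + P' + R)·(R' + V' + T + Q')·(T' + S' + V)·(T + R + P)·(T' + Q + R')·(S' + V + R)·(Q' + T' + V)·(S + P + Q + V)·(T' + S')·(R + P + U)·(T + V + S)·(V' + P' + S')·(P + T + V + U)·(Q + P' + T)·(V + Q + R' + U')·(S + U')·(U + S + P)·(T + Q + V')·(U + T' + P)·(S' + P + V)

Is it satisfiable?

Satisfiable

Branch on S: set S = 1.
Unit clause (V') forces V = 0.
Unit clause (T') forces T = 0.
Unit clause (P) forces P = 1.
Unit clause (R) forces R = 1.
Unit clause (Q) forces Q = 1.
No clause remains; U is free.
A satisfying assignment: P ↦ 1,  Q ↦ 1,  R ↦ 1,  S ↦ 1,  T ↦ 0,  U ↦ 0,  V ↦ 0.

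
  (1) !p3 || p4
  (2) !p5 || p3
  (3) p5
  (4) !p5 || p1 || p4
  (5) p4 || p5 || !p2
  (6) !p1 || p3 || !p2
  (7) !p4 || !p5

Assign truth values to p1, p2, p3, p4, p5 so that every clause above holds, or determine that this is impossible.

From the singleton clause (p5), p5 = true.
From the singleton clause (p3), p3 = true.
From the singleton clause (p4), p4 = true.
But (!p4) is also a unit clause — contradiction.

UNSATISFIABLE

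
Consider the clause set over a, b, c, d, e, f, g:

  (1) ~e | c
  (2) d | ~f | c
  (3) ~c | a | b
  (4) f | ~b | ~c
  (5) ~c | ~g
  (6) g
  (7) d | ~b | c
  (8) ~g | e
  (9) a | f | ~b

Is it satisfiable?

No, unsatisfiable

From the singleton clause (g), g = 1.
From the singleton clause (~c), c = 0.
From the singleton clause (~e), e = 0.
Now (e) is unsatisfied and unit — conflict.
No assignment satisfies every clause.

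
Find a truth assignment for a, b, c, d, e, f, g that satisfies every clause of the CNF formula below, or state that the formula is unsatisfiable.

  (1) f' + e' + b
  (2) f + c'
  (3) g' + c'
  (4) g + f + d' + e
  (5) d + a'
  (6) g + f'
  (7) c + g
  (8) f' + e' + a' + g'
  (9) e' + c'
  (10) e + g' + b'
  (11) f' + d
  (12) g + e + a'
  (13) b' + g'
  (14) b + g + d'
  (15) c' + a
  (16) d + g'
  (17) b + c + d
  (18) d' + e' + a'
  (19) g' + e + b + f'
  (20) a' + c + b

a: 0,  b: 0,  c: 0,  d: 1,  e: 0,  f: 0,  g: 1

Branch on f: set f = 0.
Unit clause (c') forces c = 0.
Unit clause (g) forces g = 1.
Unit clause (b') forces b = 0.
Unit clause (d) forces d = 1.
Unit clause (a') forces a = 0.
All clauses hold; e can take either value.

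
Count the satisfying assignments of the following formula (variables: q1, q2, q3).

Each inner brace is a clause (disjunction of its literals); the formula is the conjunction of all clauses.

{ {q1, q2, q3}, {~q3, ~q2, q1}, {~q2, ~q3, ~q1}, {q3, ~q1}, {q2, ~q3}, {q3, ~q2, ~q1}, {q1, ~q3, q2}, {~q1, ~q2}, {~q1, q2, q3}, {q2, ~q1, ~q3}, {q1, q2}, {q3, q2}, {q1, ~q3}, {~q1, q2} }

There are 2^3 = 8 truth assignments over (q1, q2, q3).
Check each against the 14 clauses (columns in the order q1, q2, q3):
  F F F  ✗ fails (q1 | q2 | q3)
  F F T  ✗ fails (q2 | ~q3)
  F T F  ✓ satisfies all
  F T T  ✗ fails (~q3 | ~q2 | q1)
  T F F  ✗ fails (q3 | ~q1)
  T F T  ✗ fails (q2 | ~q3)
  T T F  ✗ fails (q3 | ~q1)
  T T T  ✗ fails (~q2 | ~q3 | ~q1)
1 of the 8 rows is a model.

1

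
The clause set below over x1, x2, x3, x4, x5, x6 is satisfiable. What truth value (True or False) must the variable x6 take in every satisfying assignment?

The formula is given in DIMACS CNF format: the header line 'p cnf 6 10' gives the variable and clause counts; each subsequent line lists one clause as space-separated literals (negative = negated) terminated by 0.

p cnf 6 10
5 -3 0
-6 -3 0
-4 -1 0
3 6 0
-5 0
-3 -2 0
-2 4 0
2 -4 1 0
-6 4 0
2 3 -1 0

Suppose x6 = False.
Unit clause (x3) forces x3 = True.
Unit clause (x5) forces x5 = True.
Now (¬x5) is unsatisfied and unit — conflict.
So every satisfying assignment has x6 = True.

True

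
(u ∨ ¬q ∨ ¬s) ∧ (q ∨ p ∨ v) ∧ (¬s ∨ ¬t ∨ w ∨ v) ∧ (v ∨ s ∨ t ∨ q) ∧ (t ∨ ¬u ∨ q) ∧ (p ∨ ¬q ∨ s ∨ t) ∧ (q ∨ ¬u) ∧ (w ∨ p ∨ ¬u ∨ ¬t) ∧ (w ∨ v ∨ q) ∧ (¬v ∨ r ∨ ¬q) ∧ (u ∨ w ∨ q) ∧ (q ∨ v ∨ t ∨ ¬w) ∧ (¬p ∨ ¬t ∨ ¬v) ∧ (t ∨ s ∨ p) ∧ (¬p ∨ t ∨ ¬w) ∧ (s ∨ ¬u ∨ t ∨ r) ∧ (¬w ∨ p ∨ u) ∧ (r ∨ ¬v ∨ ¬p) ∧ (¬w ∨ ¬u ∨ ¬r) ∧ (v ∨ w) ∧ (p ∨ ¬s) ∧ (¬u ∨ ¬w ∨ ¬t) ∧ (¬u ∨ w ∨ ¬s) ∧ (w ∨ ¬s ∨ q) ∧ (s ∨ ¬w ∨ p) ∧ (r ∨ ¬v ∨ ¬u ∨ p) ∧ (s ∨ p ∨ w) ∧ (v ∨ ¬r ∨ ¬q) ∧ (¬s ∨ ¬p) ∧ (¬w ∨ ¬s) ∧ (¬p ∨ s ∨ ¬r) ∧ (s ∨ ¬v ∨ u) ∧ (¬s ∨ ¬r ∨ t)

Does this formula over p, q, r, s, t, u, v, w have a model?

Yes, satisfiable

Branch on q: set q = True.
Branch on u: set u = False.
(¬s) alone gives s = False.
(¬v) alone gives v = False.
(w) alone gives w = True.
(p) alone gives p = True.
(t) alone gives t = True.
(¬r) alone gives r = False.
Every clause now holds.
A satisfying assignment: p ↦ True, q ↦ True, r ↦ False, s ↦ False, t ↦ True, u ↦ False, v ↦ False, w ↦ True.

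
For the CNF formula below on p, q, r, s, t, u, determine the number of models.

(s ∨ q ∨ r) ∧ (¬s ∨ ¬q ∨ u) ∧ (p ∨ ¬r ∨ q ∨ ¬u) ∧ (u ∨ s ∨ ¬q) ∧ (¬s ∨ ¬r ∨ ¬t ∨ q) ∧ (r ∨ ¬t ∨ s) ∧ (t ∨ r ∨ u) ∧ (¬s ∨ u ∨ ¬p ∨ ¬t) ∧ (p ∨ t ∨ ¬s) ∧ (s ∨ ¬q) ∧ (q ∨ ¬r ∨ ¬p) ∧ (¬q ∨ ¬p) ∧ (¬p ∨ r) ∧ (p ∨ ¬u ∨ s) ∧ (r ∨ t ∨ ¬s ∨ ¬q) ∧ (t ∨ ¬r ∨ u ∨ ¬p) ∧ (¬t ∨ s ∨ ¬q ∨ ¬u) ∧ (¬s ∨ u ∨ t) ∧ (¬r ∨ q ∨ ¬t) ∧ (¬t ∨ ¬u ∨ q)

4

There are 2^6 = 64 truth assignments over (p, q, r, s, t, u).
Split on u. With u = True, the clauses containing u are satisfied and ¬u drops from the rest; 2 of the 2^5 = 32 assignments to the other variables satisfy what remains.
With u = False, by the same count on the reduced clause set, 2 assignments work.
(One model: p=F, q=F, r=F, s=T, t=T, u=F.)
Total: 2 + 2 = 4.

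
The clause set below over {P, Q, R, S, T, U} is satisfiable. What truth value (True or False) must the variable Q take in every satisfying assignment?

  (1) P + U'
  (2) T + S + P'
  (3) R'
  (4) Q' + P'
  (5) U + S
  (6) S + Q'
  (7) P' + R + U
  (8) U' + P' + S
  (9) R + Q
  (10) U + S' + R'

Suppose Q = 0.
From the singleton clause (R'), R = 0.
But (R) is also a unit clause — contradiction.
So every satisfying assignment has Q = True.

True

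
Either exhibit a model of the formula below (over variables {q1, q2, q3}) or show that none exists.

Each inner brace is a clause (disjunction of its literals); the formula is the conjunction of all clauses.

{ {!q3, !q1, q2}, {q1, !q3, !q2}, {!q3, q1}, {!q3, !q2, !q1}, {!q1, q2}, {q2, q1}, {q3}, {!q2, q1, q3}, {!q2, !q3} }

UNSATISFIABLE

(q3) alone gives q3 = true.
(q1) alone gives q1 = true.
(q2) alone gives q2 = true.
Now (!q2) is unsatisfied and unit — conflict.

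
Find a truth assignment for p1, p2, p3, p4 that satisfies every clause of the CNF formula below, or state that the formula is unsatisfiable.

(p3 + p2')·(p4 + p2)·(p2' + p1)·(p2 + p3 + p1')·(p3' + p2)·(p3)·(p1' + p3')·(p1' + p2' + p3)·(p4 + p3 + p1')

UNSATISFIABLE

From the singleton clause (p3), p3 = 1.
From the singleton clause (p2), p2 = 1.
From the singleton clause (p1), p1 = 1.
That conflicts with the unit clause (p1').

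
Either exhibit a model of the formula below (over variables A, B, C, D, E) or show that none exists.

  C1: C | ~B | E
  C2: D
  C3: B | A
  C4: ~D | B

The clause (D) is unit, so D = 1.
The clause (B) is unit, so B = 1.
Suppose C = 0.
The clause (E) is unit, so E = 1.
Every clause is now satisfied; A is unconstrained.

A ↦ 0; B ↦ 1; C ↦ 0; D ↦ 1; E ↦ 1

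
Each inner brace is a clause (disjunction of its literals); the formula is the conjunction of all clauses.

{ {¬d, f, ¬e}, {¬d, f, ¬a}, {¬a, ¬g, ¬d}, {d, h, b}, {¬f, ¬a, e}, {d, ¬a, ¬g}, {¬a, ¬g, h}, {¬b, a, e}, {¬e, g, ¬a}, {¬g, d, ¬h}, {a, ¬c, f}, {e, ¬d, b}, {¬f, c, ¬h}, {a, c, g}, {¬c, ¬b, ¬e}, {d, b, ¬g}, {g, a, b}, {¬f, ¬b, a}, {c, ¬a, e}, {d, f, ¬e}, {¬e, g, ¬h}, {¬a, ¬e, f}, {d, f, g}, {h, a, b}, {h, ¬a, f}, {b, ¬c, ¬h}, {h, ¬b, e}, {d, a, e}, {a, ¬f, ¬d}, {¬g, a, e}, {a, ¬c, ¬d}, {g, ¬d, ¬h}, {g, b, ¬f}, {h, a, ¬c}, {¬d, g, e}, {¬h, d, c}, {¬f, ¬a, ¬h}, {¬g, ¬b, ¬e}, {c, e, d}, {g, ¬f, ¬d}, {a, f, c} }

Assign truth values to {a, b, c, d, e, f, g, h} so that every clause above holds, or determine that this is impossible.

UNSATISFIABLE

Suppose d = False.
Suppose h = True.
From the singleton clause (¬g), g = False.
From the singleton clause (¬e), e = False.
From the singleton clause (f), f = True.
From the singleton clause (¬a), a = False.
But (a) is also a unit clause — contradiction.
Backtrack on h: now try h = False.
From the singleton clause (b), b = True.
From the singleton clause (e), e = True.
From the singleton clause (¬c), c = False.
From the singleton clause (f), f = True.
From the singleton clause (a), a = True.
From the singleton clause (¬g), g = False.
But (g) is also a unit clause — contradiction.
Neither h = True nor h = False works.
Backtrack on d: now try d = True.
Suppose f = True.
From the singleton clause (a), a = True.
From the singleton clause (¬g), g = False.
But (g) is also a unit clause — contradiction.
Backtrack on f: now try f = False.
From the singleton clause (¬e), e = False.
From the singleton clause (¬a), a = False.
From the singleton clause (¬b), b = False.
But (b) is also a unit clause — contradiction.
Neither f = True nor f = False works.
Neither d = True nor d = False works.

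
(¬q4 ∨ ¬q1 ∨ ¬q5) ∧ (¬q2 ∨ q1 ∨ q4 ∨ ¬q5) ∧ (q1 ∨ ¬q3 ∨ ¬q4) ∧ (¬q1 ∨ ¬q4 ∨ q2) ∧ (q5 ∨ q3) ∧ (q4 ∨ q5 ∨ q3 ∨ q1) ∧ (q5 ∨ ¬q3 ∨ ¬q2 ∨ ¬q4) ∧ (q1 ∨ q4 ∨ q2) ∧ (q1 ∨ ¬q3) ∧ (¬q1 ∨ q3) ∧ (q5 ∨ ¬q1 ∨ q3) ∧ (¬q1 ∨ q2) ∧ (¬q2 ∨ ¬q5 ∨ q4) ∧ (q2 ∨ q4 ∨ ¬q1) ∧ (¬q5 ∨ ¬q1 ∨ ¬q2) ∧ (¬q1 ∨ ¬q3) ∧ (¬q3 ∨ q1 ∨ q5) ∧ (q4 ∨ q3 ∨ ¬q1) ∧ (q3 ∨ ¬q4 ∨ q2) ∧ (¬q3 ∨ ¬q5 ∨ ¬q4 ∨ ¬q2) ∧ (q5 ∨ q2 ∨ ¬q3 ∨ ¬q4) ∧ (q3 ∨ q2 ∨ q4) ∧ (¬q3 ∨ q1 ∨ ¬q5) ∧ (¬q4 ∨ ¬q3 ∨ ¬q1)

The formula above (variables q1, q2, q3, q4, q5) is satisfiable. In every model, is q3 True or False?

Suppose q3 = True.
Unit clause (q1) forces q1 = True.
Now (¬q1) is unsatisfied and unit — conflict.
So every satisfying assignment has q3 = False.

False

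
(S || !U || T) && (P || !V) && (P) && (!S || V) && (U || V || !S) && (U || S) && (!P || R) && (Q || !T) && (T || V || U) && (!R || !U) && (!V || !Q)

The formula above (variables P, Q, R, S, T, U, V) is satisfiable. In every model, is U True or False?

False

Suppose U = true.
(P) alone gives P = true.
(R) alone gives R = true.
But (!R) is also a unit clause — contradiction.
So every satisfying assignment has U = False.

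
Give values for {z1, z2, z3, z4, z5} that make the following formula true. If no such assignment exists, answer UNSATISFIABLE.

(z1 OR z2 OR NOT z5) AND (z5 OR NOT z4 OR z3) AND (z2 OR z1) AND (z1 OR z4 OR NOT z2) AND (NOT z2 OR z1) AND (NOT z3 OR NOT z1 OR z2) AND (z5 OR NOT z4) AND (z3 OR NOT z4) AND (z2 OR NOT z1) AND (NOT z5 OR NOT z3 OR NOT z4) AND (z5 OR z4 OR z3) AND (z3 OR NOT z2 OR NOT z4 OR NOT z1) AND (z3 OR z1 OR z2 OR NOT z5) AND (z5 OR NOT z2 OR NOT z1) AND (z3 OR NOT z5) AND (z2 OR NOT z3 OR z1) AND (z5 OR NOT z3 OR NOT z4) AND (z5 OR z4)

z1 ↦ true, z2 ↦ true, z3 ↦ true, z4 ↦ false, z5 ↦ true

Try z2 = true.
From the singleton clause (z1), z1 = true.
From the singleton clause (z5), z5 = true.
From the singleton clause (z3), z3 = true.
From the singleton clause (NOT z4), z4 = false.
This assignment satisfies each clause.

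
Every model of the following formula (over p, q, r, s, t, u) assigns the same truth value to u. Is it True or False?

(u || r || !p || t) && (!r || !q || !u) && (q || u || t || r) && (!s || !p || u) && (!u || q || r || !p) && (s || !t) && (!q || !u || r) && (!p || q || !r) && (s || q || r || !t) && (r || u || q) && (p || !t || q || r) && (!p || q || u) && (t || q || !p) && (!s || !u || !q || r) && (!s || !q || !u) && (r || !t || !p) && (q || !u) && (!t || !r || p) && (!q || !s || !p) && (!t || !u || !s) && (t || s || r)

Suppose u = true.
From the singleton clause (q), q = true.
From the singleton clause (!r), r = false.
Now (r) is unsatisfied and unit — conflict.
So every satisfying assignment has u = False.

False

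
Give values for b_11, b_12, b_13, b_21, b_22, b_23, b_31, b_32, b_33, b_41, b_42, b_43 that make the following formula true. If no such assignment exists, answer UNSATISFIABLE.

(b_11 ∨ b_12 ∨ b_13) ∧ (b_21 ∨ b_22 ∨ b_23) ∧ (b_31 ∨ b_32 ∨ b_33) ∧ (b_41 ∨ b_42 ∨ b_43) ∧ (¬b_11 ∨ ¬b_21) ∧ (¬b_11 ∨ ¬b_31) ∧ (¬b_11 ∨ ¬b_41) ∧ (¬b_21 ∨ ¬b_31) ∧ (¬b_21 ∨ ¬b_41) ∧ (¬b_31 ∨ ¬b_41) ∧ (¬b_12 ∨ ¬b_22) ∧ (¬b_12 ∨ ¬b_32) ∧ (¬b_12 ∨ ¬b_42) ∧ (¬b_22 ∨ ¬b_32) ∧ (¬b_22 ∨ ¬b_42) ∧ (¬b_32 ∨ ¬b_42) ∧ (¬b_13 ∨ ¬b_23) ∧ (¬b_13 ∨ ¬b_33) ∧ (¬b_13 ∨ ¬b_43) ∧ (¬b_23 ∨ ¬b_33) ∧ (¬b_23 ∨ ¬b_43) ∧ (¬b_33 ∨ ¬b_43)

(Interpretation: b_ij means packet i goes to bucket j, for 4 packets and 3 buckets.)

Try b_11 = False.
Try b_12 = True.
Unit clause (¬b_22) forces b_22 = False.
Unit clause (¬b_32) forces b_32 = False.
Unit clause (¬b_42) forces b_42 = False.
Try b_21 = True.
Unit clause (¬b_31) forces b_31 = False.
Unit clause (b_33) forces b_33 = True.
Unit clause (¬b_41) forces b_41 = False.
Unit clause (b_43) forces b_43 = True.
But (¬b_43) is also a unit clause — contradiction.
Backtrack on b_21: now try b_21 = False.
Unit clause (b_23) forces b_23 = True.
Unit clause (¬b_13) forces b_13 = False.
Unit clause (¬b_33) forces b_33 = False.
Unit clause (b_31) forces b_31 = True.
Unit clause (¬b_41) forces b_41 = False.
Unit clause (b_43) forces b_43 = True.
But (¬b_43) is also a unit clause — contradiction.
Neither b_21 = True nor b_21 = False works.
Backtrack on b_12: now try b_12 = False.
Unit clause (b_13) forces b_13 = True.
Unit clause (¬b_23) forces b_23 = False.
Unit clause (¬b_33) forces b_33 = False.
Unit clause (¬b_43) forces b_43 = False.
Try b_21 = True.
Unit clause (¬b_31) forces b_31 = False.
Unit clause (b_32) forces b_32 = True.
Unit clause (¬b_41) forces b_41 = False.
Unit clause (b_42) forces b_42 = True.
But (¬b_42) is also a unit clause — contradiction.
Backtrack on b_21: now try b_21 = False.
Unit clause (b_22) forces b_22 = True.
Unit clause (¬b_32) forces b_32 = False.
Unit clause (b_31) forces b_31 = True.
Unit clause (¬b_41) forces b_41 = False.
Unit clause (b_42) forces b_42 = True.
But (¬b_42) is also a unit clause — contradiction.
Neither b_21 = True nor b_21 = False works.
Neither b_12 = True nor b_12 = False works.
Backtrack on b_11: now try b_11 = True.
Unit clause (¬b_21) forces b_21 = False.
Unit clause (¬b_31) forces b_31 = False.
Unit clause (¬b_41) forces b_41 = False.
Try b_22 = True.
Unit clause (¬b_12) forces b_12 = False.
Unit clause (¬b_32) forces b_32 = False.
Unit clause (b_33) forces b_33 = True.
Unit clause (¬b_42) forces b_42 = False.
Unit clause (b_43) forces b_43 = True.
But (¬b_43) is also a unit clause — contradiction.
Backtrack on b_22: now try b_22 = False.
Unit clause (b_23) forces b_23 = True.
Unit clause (¬b_13) forces b_13 = False.
Unit clause (¬b_33) forces b_33 = False.
Unit clause (b_32) forces b_32 = True.
Unit clause (¬b_12) forces b_12 = False.
Unit clause (¬b_42) forces b_42 = False.
Unit clause (b_43) forces b_43 = True.
But (¬b_43) is also a unit clause — contradiction.
Neither b_22 = True nor b_22 = False works.
Neither b_11 = True nor b_11 = False works.

UNSATISFIABLE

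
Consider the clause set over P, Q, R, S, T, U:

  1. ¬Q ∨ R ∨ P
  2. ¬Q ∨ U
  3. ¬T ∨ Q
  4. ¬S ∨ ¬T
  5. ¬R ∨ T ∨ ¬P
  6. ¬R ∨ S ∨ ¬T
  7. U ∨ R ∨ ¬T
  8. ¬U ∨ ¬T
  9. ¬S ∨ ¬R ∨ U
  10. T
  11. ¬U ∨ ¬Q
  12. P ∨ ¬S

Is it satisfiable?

From the singleton clause (T), T = True.
From the singleton clause (Q), Q = True.
From the singleton clause (U), U = True.
But (¬U) is also a unit clause — contradiction.
No assignment satisfies every clause.

No, unsatisfiable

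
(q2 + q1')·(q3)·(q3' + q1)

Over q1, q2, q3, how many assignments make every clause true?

There are 2^3 = 8 truth assignments over (q1, q2, q3).
Check each against the 3 clauses (columns in the order q1, q2, q3):
  F F F  ✗ fails (q3)
  F F T  ✗ fails (q3' + q1)
  F T F  ✗ fails (q3)
  F T T  ✗ fails (q3' + q1)
  T F F  ✗ fails (q2 + q1')
  T F T  ✗ fails (q2 + q1')
  T T F  ✗ fails (q3)
  T T T  ✓ satisfies all
1 of the 8 rows is a model.

1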